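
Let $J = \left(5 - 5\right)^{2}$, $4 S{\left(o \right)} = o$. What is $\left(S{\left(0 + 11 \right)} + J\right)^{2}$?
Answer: $\frac{121}{16} \approx 7.5625$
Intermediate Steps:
$S{\left(o \right)} = \frac{o}{4}$
$J = 0$ ($J = 0^{2} = 0$)
$\left(S{\left(0 + 11 \right)} + J\right)^{2} = \left(\frac{0 + 11}{4} + 0\right)^{2} = \left(\frac{1}{4} \cdot 11 + 0\right)^{2} = \left(\frac{11}{4} + 0\right)^{2} = \left(\frac{11}{4}\right)^{2} = \frac{121}{16}$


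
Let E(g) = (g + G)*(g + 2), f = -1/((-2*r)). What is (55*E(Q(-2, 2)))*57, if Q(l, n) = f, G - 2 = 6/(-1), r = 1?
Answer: -109725/4 ≈ -27431.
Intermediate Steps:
G = -4 (G = 2 + 6/(-1) = 2 + 6*(-1) = 2 - 6 = -4)
f = 1/2 (f = -1/((-2*1)) = -1/(-2) = -1*(-1/2) = 1/2 ≈ 0.50000)
Q(l, n) = 1/2
E(g) = (-4 + g)*(2 + g) (E(g) = (g - 4)*(g + 2) = (-4 + g)*(2 + g))
(55*E(Q(-2, 2)))*57 = (55*(-8 + (1/2)**2 - 2*1/2))*57 = (55*(-8 + 1/4 - 1))*57 = (55*(-35/4))*57 = -1925/4*57 = -109725/4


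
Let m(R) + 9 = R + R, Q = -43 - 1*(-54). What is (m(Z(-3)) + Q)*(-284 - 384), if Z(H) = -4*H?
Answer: -17368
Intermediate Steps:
Q = 11 (Q = -43 + 54 = 11)
m(R) = -9 + 2*R (m(R) = -9 + (R + R) = -9 + 2*R)
(m(Z(-3)) + Q)*(-284 - 384) = ((-9 + 2*(-4*(-3))) + 11)*(-284 - 384) = ((-9 + 2*12) + 11)*(-668) = ((-9 + 24) + 11)*(-668) = (15 + 11)*(-668) = 26*(-668) = -17368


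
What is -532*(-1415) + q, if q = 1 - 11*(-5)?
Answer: 752836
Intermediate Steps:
q = 56 (q = 1 + 55 = 56)
-532*(-1415) + q = -532*(-1415) + 56 = 752780 + 56 = 752836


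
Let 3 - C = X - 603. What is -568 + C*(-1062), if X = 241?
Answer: -388198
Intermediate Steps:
C = 365 (C = 3 - (241 - 603) = 3 - 1*(-362) = 3 + 362 = 365)
-568 + C*(-1062) = -568 + 365*(-1062) = -568 - 387630 = -388198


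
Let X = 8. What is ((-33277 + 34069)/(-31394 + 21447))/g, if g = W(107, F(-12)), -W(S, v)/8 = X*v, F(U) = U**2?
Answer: 11/1273216 ≈ 8.6395e-6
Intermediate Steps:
W(S, v) = -64*v
g = -9216 (g = -64*(-12)**2 = -64*144 = -9216)
((-33277 + 34069)/(-31394 + 21447))/g = ((-33277 + 34069)/(-31394 + 21447))/(-9216) = (792/(-9947))*(-1/9216) = (792*(-1/9947))*(-1/9216) = -792/9947*(-1/9216) = 11/1273216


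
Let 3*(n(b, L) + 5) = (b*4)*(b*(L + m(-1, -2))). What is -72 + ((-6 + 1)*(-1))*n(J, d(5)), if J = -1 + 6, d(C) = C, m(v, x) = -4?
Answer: 209/3 ≈ 69.667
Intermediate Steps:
J = 5
n(b, L) = -5 + 4*b²*(-4 + L)/3 (n(b, L) = -5 + ((b*4)*(b*(L - 4)))/3 = -5 + ((4*b)*(b*(-4 + L)))/3 = -5 + (4*b²*(-4 + L))/3 = -5 + 4*b²*(-4 + L)/3)
-72 + ((-6 + 1)*(-1))*n(J, d(5)) = -72 + ((-6 + 1)*(-1))*(-5 - 16/3*5² + (4/3)*5*5²) = -72 + (-5*(-1))*(-5 - 16/3*25 + (4/3)*5*25) = -72 + 5*(-5 - 400/3 + 500/3) = -72 + 5*(85/3) = -72 + 425/3 = 209/3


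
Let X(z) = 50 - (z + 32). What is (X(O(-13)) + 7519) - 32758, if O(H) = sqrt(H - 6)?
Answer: -25221 - I*sqrt(19) ≈ -25221.0 - 4.3589*I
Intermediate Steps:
O(H) = sqrt(-6 + H)
X(z) = 18 - z (X(z) = 50 - (32 + z) = 50 + (-32 - z) = 18 - z)
(X(O(-13)) + 7519) - 32758 = ((18 - sqrt(-6 - 13)) + 7519) - 32758 = ((18 - sqrt(-19)) + 7519) - 32758 = ((18 - I*sqrt(19)) + 7519) - 32758 = (7537 - I*sqrt(19)) - 32758 = -25221 - I*sqrt(19)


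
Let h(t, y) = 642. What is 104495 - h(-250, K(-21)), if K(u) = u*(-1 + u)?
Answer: 103853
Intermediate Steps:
104495 - h(-250, K(-21)) = 104495 - 1*642 = 104495 - 642 = 103853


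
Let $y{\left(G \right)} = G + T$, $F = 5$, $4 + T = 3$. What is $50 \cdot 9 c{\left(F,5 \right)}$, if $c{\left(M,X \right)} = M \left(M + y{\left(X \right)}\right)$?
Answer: $20250$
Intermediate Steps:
$T = -1$ ($T = -4 + 3 = -1$)
$y{\left(G \right)} = -1 + G$ ($y{\left(G \right)} = G - 1 = -1 + G$)
$c{\left(M,X \right)} = M \left(-1 + M + X\right)$ ($c{\left(M,X \right)} = M \left(M + \left(-1 + X\right)\right) = M \left(-1 + M + X\right)$)
$50 \cdot 9 c{\left(F,5 \right)} = 50 \cdot 9 \cdot 5 \left(-1 + 5 + 5\right) = 450 \cdot 5 \cdot 9 = 450 \cdot 45 = 20250$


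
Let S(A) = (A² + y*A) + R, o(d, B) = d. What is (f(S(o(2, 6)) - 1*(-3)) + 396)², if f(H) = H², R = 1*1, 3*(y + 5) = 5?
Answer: 12816400/81 ≈ 1.5823e+5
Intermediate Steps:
y = -10/3 (y = -5 + (⅓)*5 = -5 + 5/3 = -10/3 ≈ -3.3333)
R = 1
S(A) = 1 + A² - 10*A/3 (S(A) = (A² - 10*A/3) + 1 = 1 + A² - 10*A/3)
(f(S(o(2, 6)) - 1*(-3)) + 396)² = (((1 + 2² - 10/3*2) - 1*(-3))² + 396)² = (((1 + 4 - 20/3) + 3)² + 396)² = ((-5/3 + 3)² + 396)² = ((4/3)² + 396)² = (16/9 + 396)² = (3580/9)² = 12816400/81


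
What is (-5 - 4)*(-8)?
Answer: 72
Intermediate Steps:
(-5 - 4)*(-8) = -9*(-8) = 72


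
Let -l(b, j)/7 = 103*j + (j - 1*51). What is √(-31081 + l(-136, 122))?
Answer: 2*I*√29885 ≈ 345.75*I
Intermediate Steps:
l(b, j) = 357 - 728*j (l(b, j) = -7*(103*j + (j - 1*51)) = -7*(103*j + (j - 51)) = -7*(103*j + (-51 + j)) = -7*(-51 + 104*j) = 357 - 728*j)
√(-31081 + l(-136, 122)) = √(-31081 + (357 - 728*122)) = √(-31081 + (357 - 88816)) = √(-31081 - 88459) = √(-119540) = 2*I*√29885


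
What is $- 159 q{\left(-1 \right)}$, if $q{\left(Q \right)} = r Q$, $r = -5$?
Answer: $-795$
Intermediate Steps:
$q{\left(Q \right)} = - 5 Q$
$- 159 q{\left(-1 \right)} = - 159 \left(\left(-5\right) \left(-1\right)\right) = \left(-159\right) 5 = -795$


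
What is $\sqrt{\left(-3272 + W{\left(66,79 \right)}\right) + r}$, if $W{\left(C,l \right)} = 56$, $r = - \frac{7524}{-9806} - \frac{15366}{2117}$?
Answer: $\frac{84 i \sqrt{49203801396910}}{10379651} \approx 56.767 i$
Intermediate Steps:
$r = - \frac{67375344}{10379651}$ ($r = \left(-7524\right) \left(- \frac{1}{9806}\right) - \frac{15366}{2117} = \frac{3762}{4903} - \frac{15366}{2117} = - \frac{67375344}{10379651} \approx -6.4911$)
$\sqrt{\left(-3272 + W{\left(66,79 \right)}\right) + r} = \sqrt{\left(-3272 + 56\right) - \frac{67375344}{10379651}} = \sqrt{-3216 - \frac{67375344}{10379651}} = \sqrt{- \frac{33448332960}{10379651}} = \frac{84 i \sqrt{49203801396910}}{10379651}$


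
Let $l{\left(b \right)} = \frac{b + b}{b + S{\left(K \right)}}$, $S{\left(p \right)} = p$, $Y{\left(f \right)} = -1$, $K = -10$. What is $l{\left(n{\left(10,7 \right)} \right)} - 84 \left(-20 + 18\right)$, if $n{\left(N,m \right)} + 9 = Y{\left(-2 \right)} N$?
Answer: $\frac{4910}{29} \approx 169.31$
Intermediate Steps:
$n{\left(N,m \right)} = -9 - N$
$l{\left(b \right)} = \frac{2 b}{-10 + b}$ ($l{\left(b \right)} = \frac{b + b}{b - 10} = \frac{2 b}{-10 + b}$)
$l{\left(n{\left(10,7 \right)} \right)} - 84 \left(-20 + 18\right) = \frac{2 \left(-9 - 10\right)}{-10 - 19} - 84 \left(-20 + 18\right) = \frac{2 \left(-9 - 10\right)}{-10 - 19} - 84 \left(-2\right) = 2 \left(-19\right) \frac{1}{-10 - 19} - -168 = 2 \left(-19\right) \frac{1}{-29} + 168 = 2 \left(-19\right) \left(- \frac{1}{29}\right) + 168 = \frac{38}{29} + 168 = \frac{4910}{29}$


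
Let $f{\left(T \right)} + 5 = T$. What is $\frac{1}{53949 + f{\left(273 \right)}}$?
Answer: $\frac{1}{54217} \approx 1.8444 \cdot 10^{-5}$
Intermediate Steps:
$f{\left(T \right)} = -5 + T$
$\frac{1}{53949 + f{\left(273 \right)}} = \frac{1}{53949 + \left(-5 + 273\right)} = \frac{1}{53949 + 268} = \frac{1}{54217}$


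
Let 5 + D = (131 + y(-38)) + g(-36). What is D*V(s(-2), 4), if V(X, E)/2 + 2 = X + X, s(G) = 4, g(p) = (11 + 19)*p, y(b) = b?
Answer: -11904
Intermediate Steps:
g(p) = 30*p
V(X, E) = -4 + 4*X (V(X, E) = -4 + 2*(X + X) = -4 + 2*(2*X) = -4 + 4*X)
D = -992 (D = -5 + ((131 - 38) + 30*(-36)) = -5 + (93 - 1080) = -5 - 987 = -992)
D*V(s(-2), 4) = -992*(-4 + 4*4) = -992*(-4 + 16) = -992*12 = -11904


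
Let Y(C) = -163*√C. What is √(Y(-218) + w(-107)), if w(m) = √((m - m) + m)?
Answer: √(I*(√107 - 163*√218)) ≈ 34.614 - 34.614*I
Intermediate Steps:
w(m) = √m (w(m) = √(0 + m) = √m)
√(Y(-218) + w(-107)) = √(-163*I*√218 + √(-107)) = √(-163*I*√218 + I*√107) = √(I*√107 - 163*I*√218)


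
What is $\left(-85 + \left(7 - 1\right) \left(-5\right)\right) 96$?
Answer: $-11040$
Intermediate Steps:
$\left(-85 + \left(7 - 1\right) \left(-5\right)\right) 96 = \left(-85 + 6 \left(-5\right)\right) 96 = \left(-85 - 30\right) 96 = \left(-115\right) 96 = -11040$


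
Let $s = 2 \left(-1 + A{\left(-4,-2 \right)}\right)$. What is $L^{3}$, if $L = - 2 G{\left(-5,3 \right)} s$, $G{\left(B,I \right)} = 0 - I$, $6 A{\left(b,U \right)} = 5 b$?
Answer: $-140608$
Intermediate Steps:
$A{\left(b,U \right)} = \frac{5 b}{6}$
$G{\left(B,I \right)} = - I$
$s = - \frac{26}{3}$ ($s = 2 \left(-1 + \frac{5}{6} \left(-4\right)\right) = 2 \left(-1 - \frac{10}{3}\right) = 2 \left(- \frac{13}{3}\right) = - \frac{26}{3} \approx -8.6667$)
$L = -52$ ($L = - 2 \left(\left(-1\right) 3\right) \left(- \frac{26}{3}\right) = \left(-2\right) \left(-3\right) \left(- \frac{26}{3}\right) = 6 \left(- \frac{26}{3}\right) = -52$)
$L^{3} = \left(-52\right)^{3} = -140608$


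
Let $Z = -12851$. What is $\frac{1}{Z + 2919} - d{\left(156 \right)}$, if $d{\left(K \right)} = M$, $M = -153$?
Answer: $\frac{1519595}{9932} \approx 153.0$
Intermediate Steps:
$d{\left(K \right)} = -153$
$\frac{1}{Z + 2919} - d{\left(156 \right)} = \frac{1}{-12851 + 2919} - -153 = \frac{1}{-9932} + 153 = - \frac{1}{9932} + 153 = \frac{1519595}{9932}$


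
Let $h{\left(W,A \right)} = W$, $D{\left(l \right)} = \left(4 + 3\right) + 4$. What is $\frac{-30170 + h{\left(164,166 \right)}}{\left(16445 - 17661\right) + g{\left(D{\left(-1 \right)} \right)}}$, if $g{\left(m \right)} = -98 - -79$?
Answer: $\frac{30006}{1235} \approx 24.296$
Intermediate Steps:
$D{\left(l \right)} = 11$ ($D{\left(l \right)} = 7 + 4 = 11$)
$g{\left(m \right)} = -19$ ($g{\left(m \right)} = -98 + 79 = -19$)
$\frac{-30170 + h{\left(164,166 \right)}}{\left(16445 - 17661\right) + g{\left(D{\left(-1 \right)} \right)}} = \frac{-30170 + 164}{\left(16445 - 17661\right) - 19} = - \frac{30006}{\left(16445 - 17661\right) - 19} = - \frac{30006}{-1216 - 19} = - \frac{30006}{-1235} = \left(-30006\right) \left(- \frac{1}{1235}\right) = \frac{30006}{1235}$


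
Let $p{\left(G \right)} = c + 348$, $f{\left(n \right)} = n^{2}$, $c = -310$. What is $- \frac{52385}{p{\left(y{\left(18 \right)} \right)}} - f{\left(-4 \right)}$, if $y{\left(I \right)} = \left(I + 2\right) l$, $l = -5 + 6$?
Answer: $- \frac{52993}{38} \approx -1394.6$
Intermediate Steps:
$l = 1$
$y{\left(I \right)} = 2 + I$ ($y{\left(I \right)} = \left(I + 2\right) 1 = \left(2 + I\right) 1 = 2 + I$)
$p{\left(G \right)} = 38$ ($p{\left(G \right)} = -310 + 348 = 38$)
$- \frac{52385}{p{\left(y{\left(18 \right)} \right)}} - f{\left(-4 \right)} = - \frac{52385}{38} - \left(-4\right)^{2} = \left(-52385\right) \frac{1}{38} - 16 = - \frac{52385}{38} - 16 = - \frac{52993}{38}$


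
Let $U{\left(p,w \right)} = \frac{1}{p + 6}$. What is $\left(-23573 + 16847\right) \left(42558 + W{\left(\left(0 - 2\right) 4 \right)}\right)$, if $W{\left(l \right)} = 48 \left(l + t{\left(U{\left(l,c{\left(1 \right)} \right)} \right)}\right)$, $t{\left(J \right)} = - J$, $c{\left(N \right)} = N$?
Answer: $-283823748$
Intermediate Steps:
$U{\left(p,w \right)} = \frac{1}{6 + p}$
$W{\left(l \right)} = - \frac{48}{6 + l} + 48 l$ ($W{\left(l \right)} = 48 \left(l - \frac{1}{6 + l}\right) = - \frac{48}{6 + l} + 48 l$)
$\left(-23573 + 16847\right) \left(42558 + W{\left(\left(0 - 2\right) 4 \right)}\right) = \left(-23573 + 16847\right) \left(42558 + \frac{48 \left(-1 + \left(0 - 2\right) 4 \left(6 + \left(0 - 2\right) 4\right)\right)}{6 + \left(0 - 2\right) 4}\right) = - 6726 \left(42558 + \frac{48 \left(-1 + \left(-2\right) 4 \left(6 - 8\right)\right)}{6 - 8}\right) = - 6726 \left(42558 + \frac{48 \left(-1 - 8 \left(6 - 8\right)\right)}{6 - 8}\right) = - 6726 \left(42558 + \frac{48 \left(-1 - -16\right)}{-2}\right) = - 6726 \left(42558 + 48 \left(- \frac{1}{2}\right) \left(-1 + 16\right)\right) = - 6726 \left(42558 + 48 \left(- \frac{1}{2}\right) 15\right) = - 6726 \left(42558 - 360\right) = \left(-6726\right) 42198 = -283823748$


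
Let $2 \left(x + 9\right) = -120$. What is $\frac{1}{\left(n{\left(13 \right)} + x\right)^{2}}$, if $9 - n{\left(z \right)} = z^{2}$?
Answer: $\frac{1}{52441} \approx 1.9069 \cdot 10^{-5}$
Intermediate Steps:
$x = -69$ ($x = -9 + \frac{1}{2} \left(-120\right) = -9 - 60 = -69$)
$n{\left(z \right)} = 9 - z^{2}$
$\frac{1}{\left(n{\left(13 \right)} + x\right)^{2}} = \frac{1}{\left(\left(9 - 13^{2}\right) - 69\right)^{2}} = \frac{1}{\left(\left(9 - 169\right) - 69\right)^{2}} = \frac{1}{\left(-160 - 69\right)^{2}} = \frac{1}{\left(-229\right)^{2}} = \frac{1}{52441}$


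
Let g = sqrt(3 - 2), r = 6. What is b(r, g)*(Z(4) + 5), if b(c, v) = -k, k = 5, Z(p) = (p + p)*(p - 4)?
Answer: -25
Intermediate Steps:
g = 1 (g = sqrt(1) = 1)
Z(p) = 2*p*(-4 + p) (Z(p) = (2*p)*(-4 + p) = 2*p*(-4 + p))
b(c, v) = -5 (b(c, v) = -1*5 = -5)
b(r, g)*(Z(4) + 5) = -5*(2*4*(-4 + 4) + 5) = -5*(2*4*0 + 5) = -5*(0 + 5) = -5*5 = -25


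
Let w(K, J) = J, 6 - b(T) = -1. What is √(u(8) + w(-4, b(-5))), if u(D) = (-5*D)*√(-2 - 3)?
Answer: √(7 - 40*I*√5) ≈ 6.954 - 6.431*I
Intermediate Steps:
b(T) = 7 (b(T) = 6 - 1*(-1) = 6 + 1 = 7)
u(D) = -5*I*D*√5 (u(D) = (-5*D)*√(-5) = (-5*D)*(I*√5) = -5*I*D*√5)
√(u(8) + w(-4, b(-5))) = √(-5*I*8*√5 + 7) = √(-40*I*√5 + 7) = √(7 - 40*I*√5)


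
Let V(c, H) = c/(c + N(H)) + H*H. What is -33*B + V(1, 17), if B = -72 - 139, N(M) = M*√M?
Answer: 35621823/4912 + 17*√17/4912 ≈ 7252.0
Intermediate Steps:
N(M) = M^(3/2)
B = -211
V(c, H) = H² + c/(c + H^(3/2)) (V(c, H) = c/(c + H^(3/2)) + H*H = c/(c + H^(3/2)) + H² = H² + c/(c + H^(3/2)))
-33*B + V(1, 17) = -33*(-211) + (1 + 17^(7/2) + 1*17²)/(1 + 17^(3/2)) = 6963 + (1 + 4913*√17 + 1*289)/(1 + 17*√17) = 6963 + (1 + 4913*√17 + 289)/(1 + 17*√17) = 6963 + (290 + 4913*√17)/(1 + 17*√17)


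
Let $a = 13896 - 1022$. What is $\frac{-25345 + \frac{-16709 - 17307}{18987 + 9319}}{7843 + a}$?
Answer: $- \frac{358724793}{293207701} \approx -1.2234$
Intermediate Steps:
$a = 12874$ ($a = 13896 - 1022 = 12874$)
$\frac{-25345 + \frac{-16709 - 17307}{18987 + 9319}}{7843 + a} = \frac{-25345 + \frac{-16709 - 17307}{18987 + 9319}}{7843 + 12874} = \frac{-25345 - \frac{34016}{28306}}{20717} = \left(-25345 - \frac{17008}{14153}\right) \frac{1}{20717} = \left(- \frac{358724793}{14153}\right) \frac{1}{20717} = - \frac{358724793}{293207701}$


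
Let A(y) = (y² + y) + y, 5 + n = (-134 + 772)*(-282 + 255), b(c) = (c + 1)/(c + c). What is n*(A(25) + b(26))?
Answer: -605273337/52 ≈ -1.1640e+7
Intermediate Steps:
b(c) = (1 + c)/(2*c) (b(c) = (1 + c)/((2*c)) = (1 + c)*(1/(2*c)) = (1 + c)/(2*c))
n = -17231 (n = -5 + (-134 + 772)*(-282 + 255) = -5 + 638*(-27) = -5 - 17226 = -17231)
A(y) = y² + 2*y (A(y) = (y + y²) + y = y² + 2*y)
n*(A(25) + b(26)) = -17231*(25*(2 + 25) + (½)*(1 + 26)/26) = -17231*(25*27 + (½)*(1/26)*27) = -17231*(675 + 27/52) = -17231*35127/52 = -605273337/52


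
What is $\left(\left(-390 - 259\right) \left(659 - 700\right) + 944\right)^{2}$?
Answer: $759167809$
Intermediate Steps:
$\left(\left(-390 - 259\right) \left(659 - 700\right) + 944\right)^{2} = \left(\left(-649\right) \left(-41\right) + 944\right)^{2} = \left(26609 + 944\right)^{2} = 27553^{2} = 759167809$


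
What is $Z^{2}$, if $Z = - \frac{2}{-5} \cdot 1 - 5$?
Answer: $\frac{529}{25} \approx 21.16$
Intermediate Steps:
$Z = - \frac{23}{5}$ ($Z = \left(-2\right) \left(- \frac{1}{5}\right) 1 - 5 = \frac{2}{5} \cdot 1 - 5 = \frac{2}{5} - 5 = - \frac{23}{5} \approx -4.6$)
$Z^{2} = \left(- \frac{23}{5}\right)^{2} = \frac{529}{25}$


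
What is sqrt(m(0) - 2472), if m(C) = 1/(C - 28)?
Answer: I*sqrt(484519)/14 ≈ 49.72*I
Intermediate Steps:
m(C) = 1/(-28 + C)
sqrt(m(0) - 2472) = sqrt(1/(-28 + 0) - 2472) = sqrt(1/(-28) - 2472) = sqrt(-1/28 - 2472) = sqrt(-69217/28) = I*sqrt(484519)/14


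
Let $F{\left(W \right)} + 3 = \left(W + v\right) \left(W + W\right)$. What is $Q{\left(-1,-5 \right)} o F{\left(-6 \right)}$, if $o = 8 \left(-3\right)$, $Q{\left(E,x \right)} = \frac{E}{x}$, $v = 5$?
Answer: $- \frac{216}{5} \approx -43.2$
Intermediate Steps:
$o = -24$
$F{\left(W \right)} = -3 + 2 W \left(5 + W\right)$ ($F{\left(W \right)} = -3 + \left(W + 5\right) \left(W + W\right) = -3 + \left(5 + W\right) 2 W = -3 + 2 W \left(5 + W\right)$)
$Q{\left(-1,-5 \right)} o F{\left(-6 \right)} = - \frac{1}{-5} \left(-24\right) \left(-3 + 2 \left(-6\right)^{2} + 10 \left(-6\right)\right) = \left(-1\right) \left(- \frac{1}{5}\right) \left(-24\right) \left(-3 + 2 \cdot 36 - 60\right) = \frac{1}{5} \left(-24\right) \left(-3 + 72 - 60\right) = \left(- \frac{24}{5}\right) 9 = - \frac{216}{5}$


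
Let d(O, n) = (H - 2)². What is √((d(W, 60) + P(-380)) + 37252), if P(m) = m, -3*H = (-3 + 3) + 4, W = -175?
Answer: 2*√82987/3 ≈ 192.05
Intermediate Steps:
H = -4/3 (H = -((-3 + 3) + 4)/3 = -(0 + 4)/3 = -⅓*4 = -4/3 ≈ -1.3333)
d(O, n) = 100/9 (d(O, n) = (-4/3 - 2)² = (-10/3)² = 100/9)
√((d(W, 60) + P(-380)) + 37252) = √((100/9 - 380) + 37252) = √(-3320/9 + 37252) = √(331948/9) = 2*√82987/3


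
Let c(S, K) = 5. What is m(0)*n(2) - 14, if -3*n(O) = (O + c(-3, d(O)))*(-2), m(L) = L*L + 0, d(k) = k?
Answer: -14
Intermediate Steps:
m(L) = L² (m(L) = L² + 0 = L²)
n(O) = 10/3 + 2*O/3 (n(O) = -(O + 5)*(-2)/3 = -(5 + O)*(-2)/3 = -(-10 - 2*O)/3 = 10/3 + 2*O/3)
m(0)*n(2) - 14 = 0²*(10/3 + (⅔)*2) - 14 = 0*(10/3 + 4/3) - 14 = 0*(14/3) - 14 = 0 - 14 = -14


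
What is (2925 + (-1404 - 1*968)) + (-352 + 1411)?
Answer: 1612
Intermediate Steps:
(2925 + (-1404 - 1*968)) + (-352 + 1411) = (2925 + (-1404 - 968)) + 1059 = (2925 - 2372) + 1059 = 553 + 1059 = 1612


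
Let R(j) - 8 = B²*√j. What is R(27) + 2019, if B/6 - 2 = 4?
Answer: 2027 + 3888*√3 ≈ 8761.2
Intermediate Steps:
B = 36 (B = 12 + 6*4 = 12 + 24 = 36)
R(j) = 8 + 1296*√j (R(j) = 8 + 36²*√j = 8 + 1296*√j)
R(27) + 2019 = (8 + 1296*√27) + 2019 = (8 + 1296*(3*√3)) + 2019 = (8 + 3888*√3) + 2019 = 2027 + 3888*√3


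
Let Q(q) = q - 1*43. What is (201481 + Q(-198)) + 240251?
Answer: 441491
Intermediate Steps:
Q(q) = -43 + q (Q(q) = q - 43 = -43 + q)
(201481 + Q(-198)) + 240251 = (201481 + (-43 - 198)) + 240251 = (201481 - 241) + 240251 = 201240 + 240251 = 441491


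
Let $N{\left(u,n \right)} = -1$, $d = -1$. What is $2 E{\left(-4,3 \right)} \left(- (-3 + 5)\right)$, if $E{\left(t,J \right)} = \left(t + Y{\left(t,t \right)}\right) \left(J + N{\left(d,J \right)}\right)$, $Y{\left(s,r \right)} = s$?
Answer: $64$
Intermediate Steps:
$E{\left(t,J \right)} = 2 t \left(-1 + J\right)$ ($E{\left(t,J \right)} = \left(t + t\right) \left(J - 1\right) = 2 t \left(-1 + J\right)$)
$2 E{\left(-4,3 \right)} \left(- (-3 + 5)\right) = 2 \cdot 2 \left(-4\right) \left(-1 + 3\right) \left(- (-3 + 5)\right) = 2 \cdot 2 \left(-4\right) 2 \left(\left(-1\right) 2\right) = 2 \left(-16\right) \left(-2\right) = \left(-32\right) \left(-2\right) = 64$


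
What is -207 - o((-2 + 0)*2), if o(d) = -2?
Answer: -205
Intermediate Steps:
-207 - o((-2 + 0)*2) = -207 - 1*(-2) = -207 + 2 = -205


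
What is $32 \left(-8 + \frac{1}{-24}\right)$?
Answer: $- \frac{772}{3} \approx -257.33$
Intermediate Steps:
$32 \left(-8 + \frac{1}{-24}\right) = 32 \left(-8 - \frac{1}{24}\right) = 32 \left(- \frac{193}{24}\right) = - \frac{772}{3}$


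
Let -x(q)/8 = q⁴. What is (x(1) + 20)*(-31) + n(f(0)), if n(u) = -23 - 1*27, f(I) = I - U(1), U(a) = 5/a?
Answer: -422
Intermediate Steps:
x(q) = -8*q⁴
f(I) = -5 + I (f(I) = I - 5/1 = I - 5 = -5 + I)
n(u) = -50 (n(u) = -23 - 27 = -50)
(x(1) + 20)*(-31) + n(f(0)) = (-8*1⁴ + 20)*(-31) - 50 = (-8*1 + 20)*(-31) - 50 = (-8 + 20)*(-31) - 50 = 12*(-31) - 50 = -372 - 50 = -422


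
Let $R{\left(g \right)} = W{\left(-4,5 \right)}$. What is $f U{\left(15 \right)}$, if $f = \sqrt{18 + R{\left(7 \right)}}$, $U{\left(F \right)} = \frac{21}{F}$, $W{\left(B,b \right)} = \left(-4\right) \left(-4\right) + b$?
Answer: $\frac{7 \sqrt{39}}{5} \approx 8.743$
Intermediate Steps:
$W{\left(B,b \right)} = 16 + b$
$R{\left(g \right)} = 21$ ($R{\left(g \right)} = 16 + 5 = 21$)
$f = \sqrt{39}$ ($f = \sqrt{18 + 21} = \sqrt{39} \approx 6.245$)
$f U{\left(15 \right)} = \sqrt{39} \cdot \frac{21}{15} = \sqrt{39} \cdot 21 \cdot \frac{1}{15} = \sqrt{39} \cdot \frac{7}{5} = \frac{7 \sqrt{39}}{5}$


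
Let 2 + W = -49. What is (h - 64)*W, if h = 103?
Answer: -1989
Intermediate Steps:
W = -51 (W = -2 - 49 = -51)
(h - 64)*W = (103 - 64)*(-51) = 39*(-51) = -1989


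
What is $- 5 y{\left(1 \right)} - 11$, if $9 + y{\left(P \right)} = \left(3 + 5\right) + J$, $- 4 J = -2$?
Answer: $- \frac{17}{2} \approx -8.5$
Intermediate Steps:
$J = \frac{1}{2}$ ($J = \left(- \frac{1}{4}\right) \left(-2\right) = \frac{1}{2} \approx 0.5$)
$y{\left(P \right)} = - \frac{1}{2}$ ($y{\left(P \right)} = -9 + \left(\left(3 + 5\right) + \frac{1}{2}\right) = -9 + \left(8 + \frac{1}{2}\right) = -9 + \frac{17}{2} = - \frac{1}{2}$)
$- 5 y{\left(1 \right)} - 11 = \left(-5\right) \left(- \frac{1}{2}\right) - 11 = \frac{5}{2} - 11 = - \frac{17}{2}$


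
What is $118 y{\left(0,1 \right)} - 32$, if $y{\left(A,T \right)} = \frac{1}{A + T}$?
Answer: $86$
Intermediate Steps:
$118 y{\left(0,1 \right)} - 32 = \frac{118}{0 + 1} - 32 = \frac{118}{1} - 32 = 118 \cdot 1 - 32 = 118 - 32 = 86$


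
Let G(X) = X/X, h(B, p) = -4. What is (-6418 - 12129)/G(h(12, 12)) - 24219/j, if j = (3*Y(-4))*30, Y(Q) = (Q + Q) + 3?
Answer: -924659/50 ≈ -18493.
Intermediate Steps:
G(X) = 1
Y(Q) = 3 + 2*Q (Y(Q) = 2*Q + 3 = 3 + 2*Q)
j = -450 (j = (3*(3 + 2*(-4)))*30 = (3*(3 - 8))*30 = (3*(-5))*30 = -15*30 = -450)
(-6418 - 12129)/G(h(12, 12)) - 24219/j = (-6418 - 12129)/1 - 24219/(-450) = -18547*1 - 24219*(-1/450) = -18547 + 2691/50 = -924659/50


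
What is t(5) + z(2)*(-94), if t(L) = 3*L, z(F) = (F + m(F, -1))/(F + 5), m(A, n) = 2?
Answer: -271/7 ≈ -38.714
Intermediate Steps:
z(F) = (2 + F)/(5 + F) (z(F) = (F + 2)/(F + 5) = (2 + F)/(5 + F))
t(5) + z(2)*(-94) = 3*5 + ((2 + 2)/(5 + 2))*(-94) = 15 + (4/7)*(-94) = 15 - 376/7 = -271/7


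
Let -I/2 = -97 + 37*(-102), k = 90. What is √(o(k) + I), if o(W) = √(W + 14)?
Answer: √(7742 + 2*√26) ≈ 88.047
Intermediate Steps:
o(W) = √(14 + W)
I = 7742 (I = -2*(-97 + 37*(-102)) = -2*(-97 - 3774) = -2*(-3871) = 7742)
√(o(k) + I) = √(√(14 + 90) + 7742) = √(√104 + 7742) = √(2*√26 + 7742) = √(7742 + 2*√26)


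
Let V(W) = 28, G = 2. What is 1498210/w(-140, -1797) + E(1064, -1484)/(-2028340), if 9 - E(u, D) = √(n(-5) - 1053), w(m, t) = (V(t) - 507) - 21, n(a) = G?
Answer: -30388792759/10141700 + I*√1051/2028340 ≈ -2996.4 + 1.5983e-5*I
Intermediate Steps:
n(a) = 2
w(m, t) = -500 (w(m, t) = (28 - 507) - 21 = -479 - 21 = -500)
E(u, D) = 9 - I*√1051 (E(u, D) = 9 - √(2 - 1053) = 9 - √(-1051) = 9 - I*√1051)
1498210/w(-140, -1797) + E(1064, -1484)/(-2028340) = 1498210/(-500) + (9 - I*√1051)/(-2028340) = 1498210*(-1/500) + (9 - I*√1051)*(-1/2028340) = -149821/50 + (-9/2028340 + I*√1051/2028340) = -30388792759/10141700 + I*√1051/2028340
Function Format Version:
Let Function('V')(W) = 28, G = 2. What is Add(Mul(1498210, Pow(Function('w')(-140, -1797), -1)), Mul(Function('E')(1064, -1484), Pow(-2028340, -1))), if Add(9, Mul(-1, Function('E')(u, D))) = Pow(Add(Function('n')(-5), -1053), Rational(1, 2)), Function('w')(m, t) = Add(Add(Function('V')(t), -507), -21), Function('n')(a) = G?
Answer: Add(Rational(-30388792759, 10141700), Mul(Rational(1, 2028340), I, Pow(1051, Rational(1, 2)))) ≈ Add(-2996.4, Mul(1.5983e-5, I))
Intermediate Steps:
Function('n')(a) = 2
Function('w')(m, t) = -500 (Function('w')(m, t) = Add(Add(28, -507), -21) = Add(-479, -21) = -500)
Function('E')(u, D) = Add(9, Mul(-1, I, Pow(1051, Rational(1, 2)))) (Function('E')(u, D) = Add(9, Mul(-1, Pow(Add(2, -1053), Rational(1, 2)))) = Add(9, Mul(-1, Pow(-1051, Rational(1, 2)))) = Add(9, Mul(-1, Mul(I, Pow(1051, Rational(1, 2))))) = Add(9, Mul(-1, I, Pow(1051, Rational(1, 2)))))
Add(Mul(1498210, Pow(Function('w')(-140, -1797), -1)), Mul(Function('E')(1064, -1484), Pow(-2028340, -1))) = Add(Mul(1498210, Pow(-500, -1)), Mul(Add(9, Mul(-1, I, Pow(1051, Rational(1, 2)))), Pow(-2028340, -1))) = Add(Mul(1498210, Rational(-1, 500)), Mul(Add(9, Mul(-1, I, Pow(1051, Rational(1, 2)))), Rational(-1, 2028340))) = Add(Rational(-149821, 50), Add(Rational(-9, 2028340), Mul(Rational(1, 2028340), I, Pow(1051, Rational(1, 2))))) = Add(Rational(-30388792759, 10141700), Mul(Rational(1, 2028340), I, Pow(1051, Rational(1, 2))))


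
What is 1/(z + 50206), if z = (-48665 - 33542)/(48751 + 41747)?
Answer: 90498/4543460381 ≈ 1.9918e-5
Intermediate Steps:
z = -82207/90498 ≈ -0.90838
1/(z + 50206) = 1/(-82207/90498 + 50206) = 1/(4543460381/90498) = 90498/4543460381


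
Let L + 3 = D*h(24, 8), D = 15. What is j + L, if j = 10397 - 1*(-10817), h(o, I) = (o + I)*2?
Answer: 22171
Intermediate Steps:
h(o, I) = 2*I + 2*o (h(o, I) = (I + o)*2 = 2*I + 2*o)
j = 21214 (j = 10397 + 10817 = 21214)
L = 957 (L = -3 + 15*(2*8 + 2*24) = -3 + 15*(16 + 48) = -3 + 15*64 = -3 + 960 = 957)
j + L = 21214 + 957 = 22171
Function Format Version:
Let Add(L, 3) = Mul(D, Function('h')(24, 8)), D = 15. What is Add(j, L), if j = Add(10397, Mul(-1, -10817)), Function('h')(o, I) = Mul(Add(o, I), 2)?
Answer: 22171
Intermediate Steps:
Function('h')(o, I) = Add(Mul(2, I), Mul(2, o)) (Function('h')(o, I) = Mul(Add(I, o), 2) = Add(Mul(2, I), Mul(2, o)))
j = 21214 (j = Add(10397, 10817) = 21214)
L = 957 (L = Add(-3, Mul(15, Add(Mul(2, 8), Mul(2, 24)))) = Add(-3, Mul(15, Add(16, 48))) = Add(-3, Mul(15, 64)) = Add(-3, 960) = 957)
Add(j, L) = Add(21214, 957) = 22171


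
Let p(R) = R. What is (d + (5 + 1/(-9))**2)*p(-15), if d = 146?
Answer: -68810/27 ≈ -2548.5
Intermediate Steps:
(d + (5 + 1/(-9))**2)*p(-15) = (146 + (5 + 1/(-9))**2)*(-15) = (146 + (5 + 1*(-1/9))**2)*(-15) = (146 + (5 - 1/9)**2)*(-15) = (146 + (44/9)**2)*(-15) = (146 + 1936/81)*(-15) = (13762/81)*(-15) = -68810/27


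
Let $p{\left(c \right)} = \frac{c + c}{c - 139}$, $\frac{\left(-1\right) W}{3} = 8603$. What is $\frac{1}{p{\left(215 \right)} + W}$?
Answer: $- \frac{38}{980527} \approx -3.8755 \cdot 10^{-5}$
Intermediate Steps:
$W = -25809$ ($W = \left(-3\right) 8603 = -25809$)
$p{\left(c \right)} = \frac{2 c}{-139 + c}$ ($p{\left(c \right)} = \frac{2 c}{c - 139} = \frac{2 c}{-139 + c}$)
$\frac{1}{p{\left(215 \right)} + W} = \frac{1}{2 \cdot 215 \frac{1}{-139 + 215} - 25809} = \frac{1}{2 \cdot 215 \cdot \frac{1}{76} - 25809} = \frac{1}{\frac{215}{38} - 25809} = \frac{1}{- \frac{980527}{38}} = - \frac{38}{980527}$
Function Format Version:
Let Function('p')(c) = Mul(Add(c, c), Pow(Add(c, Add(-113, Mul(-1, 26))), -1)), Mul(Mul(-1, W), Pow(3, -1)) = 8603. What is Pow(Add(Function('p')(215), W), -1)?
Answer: Rational(-38, 980527) ≈ -3.8755e-5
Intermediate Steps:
W = -25809 (W = Mul(-3, 8603) = -25809)
Function('p')(c) = Mul(2, c, Pow(Add(-139, c), -1)) (Function('p')(c) = Mul(Mul(2, c), Pow(Add(c, Add(-113, -26)), -1)) = Mul(Mul(2, c), Pow(Add(c, -139), -1)) = Mul(Mul(2, c), Pow(Add(-139, c), -1)) = Mul(2, c, Pow(Add(-139, c), -1)))
Pow(Add(Function('p')(215), W), -1) = Pow(Add(Mul(2, 215, Pow(Add(-139, 215), -1)), -25809), -1) = Pow(Add(Mul(2, 215, Pow(76, -1)), -25809), -1) = Pow(Add(Mul(2, 215, Rational(1, 76)), -25809), -1) = Pow(Add(Rational(215, 38), -25809), -1) = Pow(Rational(-980527, 38), -1) = Rational(-38, 980527)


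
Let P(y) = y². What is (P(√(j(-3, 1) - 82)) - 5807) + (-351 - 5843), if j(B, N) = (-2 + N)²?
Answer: -12082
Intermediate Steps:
(P(√(j(-3, 1) - 82)) - 5807) + (-351 - 5843) = ((√((-2 + 1)² - 82))² - 5807) + (-351 - 5843) = ((√((-1)² - 82))² - 5807) - 6194 = ((√(1 - 82))² - 5807) - 6194 = ((√(-81))² - 5807) - 6194 = ((9*I)² - 5807) - 6194 = (-81 - 5807) - 6194 = -5888 - 6194 = -12082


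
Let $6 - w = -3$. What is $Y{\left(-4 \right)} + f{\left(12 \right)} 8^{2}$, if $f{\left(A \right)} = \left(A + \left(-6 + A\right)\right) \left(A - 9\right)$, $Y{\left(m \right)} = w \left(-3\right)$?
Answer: $3429$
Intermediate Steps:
$w = 9$ ($w = 6 - -3 = 6 + 3 = 9$)
$Y{\left(m \right)} = -27$ ($Y{\left(m \right)} = 9 \left(-3\right) = -27$)
$f{\left(A \right)} = \left(-9 + A\right) \left(-6 + 2 A\right)$ ($f{\left(A \right)} = \left(-6 + 2 A\right) \left(-9 + A\right) = \left(-9 + A\right) \left(-6 + 2 A\right)$)
$Y{\left(-4 \right)} + f{\left(12 \right)} 8^{2} = -27 + \left(54 - 288 + 2 \cdot 12^{2}\right) 8^{2} = -27 + \left(54 - 288 + 2 \cdot 144\right) 64 = -27 + \left(54 - 288 + 288\right) 64 = -27 + 54 \cdot 64 = -27 + 3456 = 3429$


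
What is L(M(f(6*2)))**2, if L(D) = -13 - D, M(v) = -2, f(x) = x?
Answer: 121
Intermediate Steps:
L(M(f(6*2)))**2 = (-13 - 1*(-2))**2 = (-13 + 2)**2 = (-11)**2 = 121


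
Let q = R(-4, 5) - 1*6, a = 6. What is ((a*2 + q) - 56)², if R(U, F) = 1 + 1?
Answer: 2304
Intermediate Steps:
R(U, F) = 2
q = -4 (q = 2 - 1*6 = 2 - 6 = -4)
((a*2 + q) - 56)² = ((6*2 - 4) - 56)² = ((12 - 4) - 56)² = (8 - 56)² = (-48)² = 2304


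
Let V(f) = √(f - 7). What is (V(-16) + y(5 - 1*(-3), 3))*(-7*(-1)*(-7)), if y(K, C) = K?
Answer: -392 - 49*I*√23 ≈ -392.0 - 235.0*I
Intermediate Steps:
V(f) = √(-7 + f)
(V(-16) + y(5 - 1*(-3), 3))*(-7*(-1)*(-7)) = (√(-7 - 16) + (5 - 1*(-3)))*(-7*(-1)*(-7)) = (√(-23) + (5 + 3))*(7*(-7)) = (I*√23 + 8)*(-49) = (8 + I*√23)*(-49) = -392 - 49*I*√23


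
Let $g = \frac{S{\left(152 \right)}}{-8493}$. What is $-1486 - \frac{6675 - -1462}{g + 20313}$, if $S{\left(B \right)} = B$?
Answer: $- \frac{13496373097}{9079903} \approx -1486.4$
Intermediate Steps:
$g = - \frac{8}{447}$ ($g = \frac{152}{-8493} = 152 \left(- \frac{1}{8493}\right) = - \frac{8}{447} \approx -0.017897$)
$-1486 - \frac{6675 - -1462}{g + 20313} = -1486 - \frac{6675 - -1462}{- \frac{8}{447} + 20313} = -1486 - \frac{6675 + 1462}{\frac{9079903}{447}} = -1486 - 8137 \cdot \frac{447}{9079903} = -1486 - \frac{3637239}{9079903} = - \frac{13496373097}{9079903}$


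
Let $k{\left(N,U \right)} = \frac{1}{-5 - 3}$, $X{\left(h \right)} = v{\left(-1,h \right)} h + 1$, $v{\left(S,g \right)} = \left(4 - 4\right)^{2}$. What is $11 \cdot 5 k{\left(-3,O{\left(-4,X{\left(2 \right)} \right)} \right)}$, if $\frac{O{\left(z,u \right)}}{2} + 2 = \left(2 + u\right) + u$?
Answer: $- \frac{55}{8} \approx -6.875$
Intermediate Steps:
$v{\left(S,g \right)} = 0$ ($v{\left(S,g \right)} = 0^{2} = 0$)
$X{\left(h \right)} = 1$ ($X{\left(h \right)} = 0 h + 1 = 0 + 1 = 1$)
$O{\left(z,u \right)} = 4 u$ ($O{\left(z,u \right)} = -4 + 2 \left(\left(2 + u\right) + u\right) = -4 + 2 \left(2 + 2 u\right) = -4 + \left(4 + 4 u\right) = 4 u$)
$k{\left(N,U \right)} = - \frac{1}{8}$ ($k{\left(N,U \right)} = \frac{1}{-8} = - \frac{1}{8}$)
$11 \cdot 5 k{\left(-3,O{\left(-4,X{\left(2 \right)} \right)} \right)} = 11 \cdot 5 \left(- \frac{1}{8}\right) = 55 \left(- \frac{1}{8}\right) = - \frac{55}{8}$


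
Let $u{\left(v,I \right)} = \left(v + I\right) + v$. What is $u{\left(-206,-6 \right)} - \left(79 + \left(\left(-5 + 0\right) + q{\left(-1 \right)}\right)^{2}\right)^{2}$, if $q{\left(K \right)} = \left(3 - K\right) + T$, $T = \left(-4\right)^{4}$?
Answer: $-4238531234$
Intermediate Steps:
$T = 256$
$u{\left(v,I \right)} = I + 2 v$ ($u{\left(v,I \right)} = \left(I + v\right) + v = I + 2 v$)
$q{\left(K \right)} = 259 - K$ ($q{\left(K \right)} = \left(3 - K\right) + 256 = 259 - K$)
$u{\left(-206,-6 \right)} - \left(79 + \left(\left(-5 + 0\right) + q{\left(-1 \right)}\right)^{2}\right)^{2} = \left(-6 + 2 \left(-206\right)\right) - \left(79 + \left(\left(-5 + 0\right) + \left(259 - -1\right)\right)^{2}\right)^{2} = \left(-6 - 412\right) - \left(79 + \left(-5 + \left(259 + 1\right)\right)^{2}\right)^{2} = -418 - \left(79 + \left(-5 + 260\right)^{2}\right)^{2} = -418 - \left(79 + 255^{2}\right)^{2} = -418 - \left(79 + 65025\right)^{2} = -418 - 65104^{2} = -418 - 4238530816 = -4238531234$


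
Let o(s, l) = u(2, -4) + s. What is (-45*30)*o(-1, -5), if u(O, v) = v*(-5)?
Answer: -25650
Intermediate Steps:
u(O, v) = -5*v
o(s, l) = 20 + s (o(s, l) = -5*(-4) + s = 20 + s)
(-45*30)*o(-1, -5) = (-45*30)*(20 - 1) = -1350*19 = -25650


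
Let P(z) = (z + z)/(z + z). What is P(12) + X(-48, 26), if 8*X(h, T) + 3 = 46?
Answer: 51/8 ≈ 6.3750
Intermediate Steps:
X(h, T) = 43/8 (X(h, T) = -3/8 + (⅛)*46 = -3/8 + 23/4 = 43/8)
P(z) = 1 (P(z) = (2*z)/((2*z)) = (2*z)*(1/(2*z)) = 1)
P(12) + X(-48, 26) = 1 + 43/8 = 51/8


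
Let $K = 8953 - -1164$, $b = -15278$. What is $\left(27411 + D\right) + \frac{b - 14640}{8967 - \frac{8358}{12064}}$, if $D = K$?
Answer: $\frac{289930370792}{7726395} \approx 37525.0$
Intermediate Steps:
$K = 10117$ ($K = 8953 + 1164 = 10117$)
$D = 10117$
$\left(27411 + D\right) + \frac{b - 14640}{8967 - \frac{8358}{12064}} = \left(27411 + 10117\right) + \frac{-15278 - 14640}{8967 - \frac{8358}{12064}} = 37528 - \frac{29918}{8967 - \frac{4179}{6032}} = 37528 - \frac{29918}{\frac{54084765}{6032}} = 37528 - \frac{25780768}{7726395} = \frac{289930370792}{7726395}$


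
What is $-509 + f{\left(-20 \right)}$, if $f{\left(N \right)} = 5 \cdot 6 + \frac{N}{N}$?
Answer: $-478$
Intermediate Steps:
$f{\left(N \right)} = 31$ ($f{\left(N \right)} = 30 + 1 = 31$)
$-509 + f{\left(-20 \right)} = -509 + 31 = -478$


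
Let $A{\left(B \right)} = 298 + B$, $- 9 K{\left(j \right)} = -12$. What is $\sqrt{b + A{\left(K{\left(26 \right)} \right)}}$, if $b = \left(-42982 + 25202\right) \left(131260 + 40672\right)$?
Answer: $\frac{i \sqrt{27512555946}}{3} \approx 55290.0 i$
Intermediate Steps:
$K{\left(j \right)} = \frac{4}{3}$ ($K{\left(j \right)} = \left(- \frac{1}{9}\right) \left(-12\right) = \frac{4}{3}$)
$b = -3056950960$ ($b = \left(-17780\right) 171932 = -3056950960$)
$\sqrt{b + A{\left(K{\left(26 \right)} \right)}} = \sqrt{-3056950960 + \left(298 + \frac{4}{3}\right)} = \sqrt{-3056950960 + \frac{898}{3}} = \sqrt{- \frac{9170851982}{3}} = \frac{i \sqrt{27512555946}}{3}$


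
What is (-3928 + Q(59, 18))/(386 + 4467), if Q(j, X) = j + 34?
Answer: -3835/4853 ≈ -0.79023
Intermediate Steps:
Q(j, X) = 34 + j
(-3928 + Q(59, 18))/(386 + 4467) = (-3928 + (34 + 59))/(386 + 4467) = (-3928 + 93)/4853 = -3835*1/4853 = -3835/4853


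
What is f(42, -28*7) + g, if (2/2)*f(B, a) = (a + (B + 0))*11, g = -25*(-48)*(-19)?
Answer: -24494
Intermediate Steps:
g = -22800 (g = 1200*(-19) = -22800)
f(B, a) = 11*B + 11*a (f(B, a) = (a + (B + 0))*11 = (a + B)*11 = (B + a)*11 = 11*B + 11*a)
f(42, -28*7) + g = (11*42 + 11*(-28*7)) - 22800 = (462 + 11*(-196)) - 22800 = (462 - 2156) - 22800 = -1694 - 22800 = -24494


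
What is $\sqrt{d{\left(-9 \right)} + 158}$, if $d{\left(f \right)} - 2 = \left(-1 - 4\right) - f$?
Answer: $2 \sqrt{41} \approx 12.806$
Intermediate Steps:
$d{\left(f \right)} = -3 - f$ ($d{\left(f \right)} = 2 - \left(5 + f\right) = -3 - f$)
$\sqrt{d{\left(-9 \right)} + 158} = \sqrt{\left(-3 - -9\right) + 158} = \sqrt{\left(-3 + 9\right) + 158} = \sqrt{6 + 158} = \sqrt{164} = 2 \sqrt{41}$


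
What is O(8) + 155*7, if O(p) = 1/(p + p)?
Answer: 17361/16 ≈ 1085.1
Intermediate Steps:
O(p) = 1/(2*p)
O(8) + 155*7 = (½)/8 + 155*7 = (½)*(⅛) + 1085 = 1/16 + 1085 = 17361/16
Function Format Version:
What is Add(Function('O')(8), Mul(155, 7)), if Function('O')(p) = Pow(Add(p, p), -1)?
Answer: Rational(17361, 16) ≈ 1085.1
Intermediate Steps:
Function('O')(p) = Mul(Rational(1, 2), Pow(p, -1)) (Function('O')(p) = Pow(Mul(2, p), -1) = Mul(Rational(1, 2), Pow(p, -1)))
Add(Function('O')(8), Mul(155, 7)) = Add(Mul(Rational(1, 2), Pow(8, -1)), Mul(155, 7)) = Add(Mul(Rational(1, 2), Rational(1, 8)), 1085) = Add(Rational(1, 16), 1085) = Rational(17361, 16)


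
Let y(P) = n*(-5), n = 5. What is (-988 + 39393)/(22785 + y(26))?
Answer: 7681/4552 ≈ 1.6874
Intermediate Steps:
y(P) = -25 (y(P) = 5*(-5) = -25)
(-988 + 39393)/(22785 + y(26)) = (-988 + 39393)/(22785 - 25) = 38405/22760 = 38405*(1/22760) = 7681/4552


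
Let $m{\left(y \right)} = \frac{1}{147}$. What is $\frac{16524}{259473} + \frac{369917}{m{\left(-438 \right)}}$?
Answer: $\frac{4703190218817}{86491} \approx 5.4378 \cdot 10^{7}$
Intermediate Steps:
$m{\left(y \right)} = \frac{1}{147}$
$\frac{16524}{259473} + \frac{369917}{m{\left(-438 \right)}} = \frac{16524}{259473} + 369917 \frac{1}{\frac{1}{147}} = 16524 \cdot \frac{1}{259473} + 369917 \cdot 147 = \frac{5508}{86491} + 54377799 = \frac{4703190218817}{86491}$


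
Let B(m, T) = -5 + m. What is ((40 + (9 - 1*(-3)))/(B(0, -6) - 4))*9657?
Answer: -55796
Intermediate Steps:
((40 + (9 - 1*(-3)))/(B(0, -6) - 4))*9657 = ((40 + (9 - 1*(-3)))/((-5 + 0) - 4))*9657 = ((40 + (9 + 3))/(-5 - 4))*9657 = ((40 + 12)/(-9))*9657 = (52*(-1/9))*9657 = -52/9*9657 = -55796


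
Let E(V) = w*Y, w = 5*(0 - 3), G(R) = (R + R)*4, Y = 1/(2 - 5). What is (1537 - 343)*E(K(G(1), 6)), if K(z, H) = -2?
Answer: 5970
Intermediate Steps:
Y = -⅓ (Y = 1/(-3) = -⅓ ≈ -0.33333)
G(R) = 8*R (G(R) = (2*R)*4 = 8*R)
w = -15 (w = 5*(-3) = -15)
E(V) = 5 (E(V) = -15*(-⅓) = 5)
(1537 - 343)*E(K(G(1), 6)) = (1537 - 343)*5 = 1194*5 = 5970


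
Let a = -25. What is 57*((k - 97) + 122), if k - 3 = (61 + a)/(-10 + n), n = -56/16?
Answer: 1444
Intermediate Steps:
n = -7/2 (n = -56*1/16 = -7/2 ≈ -3.5000)
k = ⅓ (k = 3 + (61 - 25)/(-10 - 7/2) = 3 + 36/(-27/2) = 3 + 36*(-2/27) = 3 - 8/3 = ⅓ ≈ 0.33333)
57*((k - 97) + 122) = 57*((⅓ - 97) + 122) = 57*(-290/3 + 122) = 57*(76/3) = 1444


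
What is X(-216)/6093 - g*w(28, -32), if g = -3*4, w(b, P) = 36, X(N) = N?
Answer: 292440/677 ≈ 431.96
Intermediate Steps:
g = -12
X(-216)/6093 - g*w(28, -32) = -216/6093 - (-12)*36 = -216*1/6093 - 1*(-432) = -24/677 + 432 = 292440/677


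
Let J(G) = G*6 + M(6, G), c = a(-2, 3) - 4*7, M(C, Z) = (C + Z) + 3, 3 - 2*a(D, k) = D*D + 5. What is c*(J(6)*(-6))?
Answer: 9486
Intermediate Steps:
a(D, k) = -1 - D²/2 (a(D, k) = 3/2 - (D*D + 5)/2 = 3/2 - (D² + 5)/2 = 3/2 - (5 + D²)/2 = 3/2 + (-5/2 - D²/2) = -1 - D²/2)
M(C, Z) = 3 + C + Z
c = -31 (c = (-1 - ½*(-2)²) - 4*7 = (-1 - ½*4) - 28 = (-1 - 2) - 28 = -3 - 28 = -31)
J(G) = 9 + 7*G (J(G) = G*6 + (3 + 6 + G) = 6*G + (9 + G) = 9 + 7*G)
c*(J(6)*(-6)) = -31*(9 + 7*6)*(-6) = -31*(9 + 42)*(-6) = -1581*(-6) = -31*(-306) = 9486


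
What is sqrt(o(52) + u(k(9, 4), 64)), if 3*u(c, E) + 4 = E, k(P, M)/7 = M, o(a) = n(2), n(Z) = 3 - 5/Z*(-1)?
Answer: sqrt(102)/2 ≈ 5.0498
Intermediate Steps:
n(Z) = 3 + 5/Z
o(a) = 11/2 (o(a) = 3 + 5/2 = 11/2)
k(P, M) = 7*M
u(c, E) = -4/3 + E/3
sqrt(o(52) + u(k(9, 4), 64)) = sqrt(11/2 + (-4/3 + (1/3)*64)) = sqrt(11/2 + (-4/3 + 64/3)) = sqrt(11/2 + 20) = sqrt(51/2) = sqrt(102)/2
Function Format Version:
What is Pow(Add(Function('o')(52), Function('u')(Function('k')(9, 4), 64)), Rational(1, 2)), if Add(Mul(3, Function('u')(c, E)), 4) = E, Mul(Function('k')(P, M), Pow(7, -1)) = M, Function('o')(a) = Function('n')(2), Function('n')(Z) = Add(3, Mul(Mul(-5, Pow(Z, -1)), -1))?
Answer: Mul(Rational(1, 2), Pow(102, Rational(1, 2))) ≈ 5.0498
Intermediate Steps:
Function('n')(Z) = Add(3, Mul(5, Pow(Z, -1)))
Function('o')(a) = Rational(11, 2) (Function('o')(a) = Add(3, Mul(5, Pow(2, -1))) = Add(3, Mul(5, Rational(1, 2))) = Add(3, Rational(5, 2)) = Rational(11, 2))
Function('k')(P, M) = Mul(7, M)
Function('u')(c, E) = Add(Rational(-4, 3), Mul(Rational(1, 3), E))
Pow(Add(Function('o')(52), Function('u')(Function('k')(9, 4), 64)), Rational(1, 2)) = Pow(Add(Rational(11, 2), Add(Rational(-4, 3), Mul(Rational(1, 3), 64))), Rational(1, 2)) = Pow(Add(Rational(11, 2), Add(Rational(-4, 3), Rational(64, 3))), Rational(1, 2)) = Pow(Add(Rational(11, 2), 20), Rational(1, 2)) = Pow(Rational(51, 2), Rational(1, 2)) = Mul(Rational(1, 2), Pow(102, Rational(1, 2)))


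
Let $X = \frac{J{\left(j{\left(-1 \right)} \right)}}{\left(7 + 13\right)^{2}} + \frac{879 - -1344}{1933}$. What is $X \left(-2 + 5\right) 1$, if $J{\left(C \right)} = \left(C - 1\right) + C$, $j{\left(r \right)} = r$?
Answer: $\frac{2650203}{773200} \approx 3.4276$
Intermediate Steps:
$J{\left(C \right)} = -1 + 2 C$ ($J{\left(C \right)} = \left(-1 + C\right) + C = -1 + 2 C$)
$X = \frac{883401}{773200}$ ($X = \frac{-1 + 2 \left(-1\right)}{\left(7 + 13\right)^{2}} + \frac{879 - -1344}{1933} = \frac{-1 - 2}{20^{2}} + \left(879 + 1344\right) \frac{1}{1933} = - \frac{3}{400} + 2223 \cdot \frac{1}{1933} = \left(-3\right) \frac{1}{400} + \frac{2223}{1933} = - \frac{3}{400} + \frac{2223}{1933} = \frac{883401}{773200} \approx 1.1425$)
$X \left(-2 + 5\right) 1 = \frac{883401 \left(-2 + 5\right) 1}{773200} = \frac{883401 \cdot 3 \cdot 1}{773200} = \frac{883401}{773200} \cdot 3 = \frac{2650203}{773200}$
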